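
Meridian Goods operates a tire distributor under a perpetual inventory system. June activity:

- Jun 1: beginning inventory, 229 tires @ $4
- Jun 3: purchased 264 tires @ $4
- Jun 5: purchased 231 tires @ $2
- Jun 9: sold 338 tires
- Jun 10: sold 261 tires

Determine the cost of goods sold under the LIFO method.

Jun 9, 338 sold [LIFO — newest first]: 231 @ $2 + 107 @ $4 = $890
Jun 10, 261 sold [LIFO — newest first]: 157 @ $4 + 104 @ $4 = $1,044
Total COGS = $890 + $1,044 = $1,934
Ending inventory: 125 @ $4 = $500
Check: goods available $2,434 = COGS $1,934 + ending $500

COGS = $1,934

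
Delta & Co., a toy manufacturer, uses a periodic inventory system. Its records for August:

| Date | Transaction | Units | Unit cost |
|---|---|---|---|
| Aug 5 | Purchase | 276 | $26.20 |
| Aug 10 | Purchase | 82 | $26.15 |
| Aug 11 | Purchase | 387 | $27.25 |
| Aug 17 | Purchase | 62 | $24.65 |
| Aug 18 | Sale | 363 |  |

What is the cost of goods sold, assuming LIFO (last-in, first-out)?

COGS = $9,730.55

Aug 18, 363 sold [LIFO — newest first]: 62 @ $24.65 + 301 @ $27.25 = $9,730.55
Ending inventory: 276 @ $26.20 + 82 @ $26.15 + 86 @ $27.25 = $11,719.00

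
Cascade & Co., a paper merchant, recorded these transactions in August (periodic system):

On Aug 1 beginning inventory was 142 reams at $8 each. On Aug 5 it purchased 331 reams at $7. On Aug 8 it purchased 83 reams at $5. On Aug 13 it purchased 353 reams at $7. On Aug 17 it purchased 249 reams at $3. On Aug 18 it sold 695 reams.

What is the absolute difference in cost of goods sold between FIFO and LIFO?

FIFO COGS: 142 @ $8 + 331 @ $7 + 83 @ $5 + 139 @ $7 = $4,841
LIFO COGS: 249 @ $3 + 353 @ $7 + 83 @ $5 + 10 @ $7 = $3,703
Difference = |$4,841 − $3,703| = $1,138

$1,138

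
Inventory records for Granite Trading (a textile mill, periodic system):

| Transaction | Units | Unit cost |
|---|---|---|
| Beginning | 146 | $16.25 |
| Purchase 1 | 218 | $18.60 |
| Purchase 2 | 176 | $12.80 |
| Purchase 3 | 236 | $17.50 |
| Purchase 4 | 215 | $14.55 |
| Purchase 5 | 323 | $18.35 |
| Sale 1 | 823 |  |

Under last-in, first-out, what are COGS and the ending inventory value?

Sale 1 (823) [LIFO — newest first]: 323 @ $18.35 + 215 @ $14.55 + 236 @ $17.50 + 49 @ $12.80 = $13,812.50
Ending inventory: 146 @ $16.25 + 218 @ $18.60 + 127 @ $12.80 = $8,052.90
Check: goods available $21,865.40 = COGS $13,812.50 + ending $8,052.90

COGS = $13,812.50; ending inventory = $8,052.90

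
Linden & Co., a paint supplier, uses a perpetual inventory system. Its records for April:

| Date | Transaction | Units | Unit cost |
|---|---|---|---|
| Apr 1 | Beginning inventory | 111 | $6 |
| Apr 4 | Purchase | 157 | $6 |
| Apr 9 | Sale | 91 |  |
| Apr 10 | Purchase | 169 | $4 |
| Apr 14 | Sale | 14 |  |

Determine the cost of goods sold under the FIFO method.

Apr 9, 91 sold [FIFO — oldest first]: 91 @ $6 = $546
Apr 14, 14 sold [FIFO — oldest first]: 14 @ $6 = $84
Total COGS = $546 + $84 = $630
Ending inventory: 6 @ $6 + 157 @ $6 + 169 @ $4 = $1,654

COGS = $630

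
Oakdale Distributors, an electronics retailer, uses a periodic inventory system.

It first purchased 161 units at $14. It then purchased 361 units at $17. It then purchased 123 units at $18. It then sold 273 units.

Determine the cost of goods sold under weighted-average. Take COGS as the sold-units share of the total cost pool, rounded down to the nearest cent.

COGS = $4,488.62

Sale 1, sell 273: 273/645 × $10,605.00 → $4,488.62
Ending inventory (cost pool remaining) = $6,116.38
Check: goods available $10,605.00 = COGS $4,488.62 + ending $6,116.38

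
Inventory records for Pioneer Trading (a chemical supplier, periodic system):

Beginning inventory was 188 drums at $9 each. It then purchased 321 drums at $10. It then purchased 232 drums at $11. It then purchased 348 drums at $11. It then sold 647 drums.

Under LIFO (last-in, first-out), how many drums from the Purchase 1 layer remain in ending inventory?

254

Sale 1 (647) [LIFO — newest first]: 348 @ $11 + 232 @ $11 + 67 @ $10 = $7,050
Ending inventory: 188 @ $9 + 254 @ $10 = $4,232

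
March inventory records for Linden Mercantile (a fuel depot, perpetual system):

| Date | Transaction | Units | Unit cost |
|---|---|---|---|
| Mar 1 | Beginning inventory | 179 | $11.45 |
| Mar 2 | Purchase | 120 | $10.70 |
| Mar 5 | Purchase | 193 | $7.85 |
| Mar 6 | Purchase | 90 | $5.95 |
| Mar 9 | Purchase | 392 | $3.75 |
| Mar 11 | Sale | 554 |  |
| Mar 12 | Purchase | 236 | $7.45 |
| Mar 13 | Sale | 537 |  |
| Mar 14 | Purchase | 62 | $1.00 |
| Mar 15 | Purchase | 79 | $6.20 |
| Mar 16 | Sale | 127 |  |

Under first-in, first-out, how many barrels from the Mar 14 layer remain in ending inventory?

Mar 11, 554 sold [FIFO — oldest first]: 179 @ $11.45 + 120 @ $10.70 + 193 @ $7.85 + 62 @ $5.95 = $5,217.50
Mar 13, 537 sold [FIFO — oldest first]: 28 @ $5.95 + 392 @ $3.75 + 117 @ $7.45 = $2,508.25
Mar 16, 127 sold [FIFO — oldest first]: 119 @ $7.45 + 8 @ $1.00 = $894.55
Total COGS = $5,217.50 + $2,508.25 + $894.55 = $8,620.30
Ending inventory: 54 @ $1.00 + 79 @ $6.20 = $543.80
Check: goods available $9,164.10 = COGS $8,620.30 + ending $543.80

54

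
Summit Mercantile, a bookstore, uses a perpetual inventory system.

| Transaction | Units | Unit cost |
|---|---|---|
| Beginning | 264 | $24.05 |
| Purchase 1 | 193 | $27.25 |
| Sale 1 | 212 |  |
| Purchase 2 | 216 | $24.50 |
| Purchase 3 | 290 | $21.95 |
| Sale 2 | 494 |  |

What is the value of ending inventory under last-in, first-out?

Ending inventory = $6,186.25

Sale 1 (212) [LIFO — newest first]: 193 @ $27.25 + 19 @ $24.05 = $5,716.20
Sale 2 (494) [LIFO — newest first]: 290 @ $21.95 + 204 @ $24.50 = $11,363.50
Total COGS = $5,716.20 + $11,363.50 = $17,079.70
Ending inventory: 245 @ $24.05 + 12 @ $24.50 = $6,186.25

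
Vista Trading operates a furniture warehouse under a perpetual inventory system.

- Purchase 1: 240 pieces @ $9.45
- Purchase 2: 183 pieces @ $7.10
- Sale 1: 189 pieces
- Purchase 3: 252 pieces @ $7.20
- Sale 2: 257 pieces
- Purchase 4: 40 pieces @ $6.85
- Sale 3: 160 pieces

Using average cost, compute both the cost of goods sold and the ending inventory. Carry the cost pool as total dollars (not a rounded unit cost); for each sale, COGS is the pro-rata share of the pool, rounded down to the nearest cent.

After Purchase 1: 240 on hand, pool $2,268.00 (≈ $9.4500 each)
After Purchase 2: 423 on hand, pool $3,567.30 (≈ $8.4333 each)
Sale 1, sell 189: 189/423 × $3,567.30 → $1,593.90
After Purchase 3: 486 on hand, pool $3,787.80 (≈ $7.7938 each)
Sale 2, sell 257: 257/486 × $3,787.80 → $2,003.01
After Purchase 4: 269 on hand, pool $2,058.79 (≈ $7.6535 each)
Sale 3, sell 160: 160/269 × $2,058.79 → $1,224.55
Total COGS = $1,593.90 + $2,003.01 + $1,224.55 = $4,821.46
Ending inventory (cost pool remaining) = $834.24
Check: goods available $5,655.70 = COGS $4,821.46 + ending $834.24

COGS = $4,821.46; ending inventory = $834.24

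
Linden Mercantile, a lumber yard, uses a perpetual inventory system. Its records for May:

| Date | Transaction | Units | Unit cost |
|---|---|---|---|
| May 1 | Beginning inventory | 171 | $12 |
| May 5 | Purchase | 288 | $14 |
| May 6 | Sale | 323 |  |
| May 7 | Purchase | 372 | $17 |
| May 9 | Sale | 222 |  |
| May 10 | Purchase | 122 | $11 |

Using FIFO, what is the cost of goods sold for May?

COGS = $7,546

May 6, 323 sold [FIFO — oldest first]: 171 @ $12 + 152 @ $14 = $4,180
May 9, 222 sold [FIFO — oldest first]: 136 @ $14 + 86 @ $17 = $3,366
Total COGS = $4,180 + $3,366 = $7,546
Ending inventory: 286 @ $17 + 122 @ $11 = $6,204
Check: goods available $13,750 = COGS $7,546 + ending $6,204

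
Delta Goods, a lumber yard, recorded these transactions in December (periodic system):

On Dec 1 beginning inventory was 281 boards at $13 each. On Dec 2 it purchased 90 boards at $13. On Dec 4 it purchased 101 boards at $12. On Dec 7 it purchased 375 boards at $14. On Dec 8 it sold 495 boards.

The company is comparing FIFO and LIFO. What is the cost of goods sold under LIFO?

COGS = $6,709

FIFO COGS: 281 @ $13 + 90 @ $13 + 101 @ $12 + 23 @ $14 = $6,357
LIFO COGS: 375 @ $14 + 101 @ $12 + 19 @ $13 = $6,709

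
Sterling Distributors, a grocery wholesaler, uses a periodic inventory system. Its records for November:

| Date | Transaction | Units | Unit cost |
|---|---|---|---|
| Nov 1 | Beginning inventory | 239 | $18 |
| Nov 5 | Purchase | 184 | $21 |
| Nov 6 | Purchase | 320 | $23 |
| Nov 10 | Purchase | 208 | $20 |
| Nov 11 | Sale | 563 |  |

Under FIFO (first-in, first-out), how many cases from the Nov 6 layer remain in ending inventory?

180

Nov 11, 563 sold [FIFO — oldest first]: 239 @ $18 + 184 @ $21 + 140 @ $23 = $11,386
Ending inventory: 180 @ $23 + 208 @ $20 = $8,300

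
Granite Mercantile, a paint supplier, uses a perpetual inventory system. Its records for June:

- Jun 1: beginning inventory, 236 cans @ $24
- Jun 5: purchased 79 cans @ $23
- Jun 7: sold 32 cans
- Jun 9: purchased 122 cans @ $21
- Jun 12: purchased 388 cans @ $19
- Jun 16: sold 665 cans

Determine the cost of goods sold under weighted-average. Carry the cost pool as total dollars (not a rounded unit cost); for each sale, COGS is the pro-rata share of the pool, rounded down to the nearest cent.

After Jun 1: 236 on hand, pool $5,664.00 (≈ $24.0000 each)
After Jun 5: 315 on hand, pool $7,481.00 (≈ $23.7492 each)
Jun 7, sell 32: 32/315 × $7,481.00 → $759.97
After Jun 9: 405 on hand, pool $9,283.03 (≈ $22.9211 each)
After Jun 12: 793 on hand, pool $16,655.03 (≈ $21.0026 each)
Jun 16, sell 665: 665/793 × $16,655.03 → $13,966.70
Total COGS = $759.97 + $13,966.70 = $14,726.67
Ending inventory (cost pool remaining) = $2,688.33

COGS = $14,726.67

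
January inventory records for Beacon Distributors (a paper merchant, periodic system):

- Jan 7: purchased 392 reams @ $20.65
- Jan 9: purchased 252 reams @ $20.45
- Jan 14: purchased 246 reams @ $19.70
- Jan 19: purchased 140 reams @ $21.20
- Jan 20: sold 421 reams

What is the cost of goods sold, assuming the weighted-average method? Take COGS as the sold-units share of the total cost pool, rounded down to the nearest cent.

COGS = $8,609.00

Jan 20, sell 421: 421/1030 × $21,062.40 → $8,609.00
Ending inventory (cost pool remaining) = $12,453.40
Check: goods available $21,062.40 = COGS $8,609.00 + ending $12,453.40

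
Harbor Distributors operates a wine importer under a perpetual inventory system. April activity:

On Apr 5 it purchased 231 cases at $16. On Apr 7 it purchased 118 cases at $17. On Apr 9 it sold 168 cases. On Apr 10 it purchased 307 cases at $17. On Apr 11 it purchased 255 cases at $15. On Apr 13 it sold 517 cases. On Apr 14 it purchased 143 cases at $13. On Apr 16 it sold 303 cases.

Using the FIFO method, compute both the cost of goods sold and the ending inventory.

Apr 9, 168 sold [FIFO — oldest first]: 168 @ $16 = $2,688
Apr 13, 517 sold [FIFO — oldest first]: 63 @ $16 + 118 @ $17 + 307 @ $17 + 29 @ $15 = $8,668
Apr 16, 303 sold [FIFO — oldest first]: 226 @ $15 + 77 @ $13 = $4,391
Total COGS = $2,688 + $8,668 + $4,391 = $15,747
Ending inventory: 66 @ $13 = $858

COGS = $15,747; ending inventory = $858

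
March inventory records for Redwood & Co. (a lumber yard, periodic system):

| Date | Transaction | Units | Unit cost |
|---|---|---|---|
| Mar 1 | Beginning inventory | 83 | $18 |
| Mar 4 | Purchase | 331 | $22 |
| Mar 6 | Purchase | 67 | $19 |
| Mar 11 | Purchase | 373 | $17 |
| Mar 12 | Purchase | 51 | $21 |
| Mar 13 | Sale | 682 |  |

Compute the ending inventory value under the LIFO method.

Ending inventory = $4,574

Mar 13, 682 sold [LIFO — newest first]: 51 @ $21 + 373 @ $17 + 67 @ $19 + 191 @ $22 = $12,887
Ending inventory: 83 @ $18 + 140 @ $22 = $4,574
Check: goods available $17,461 = COGS $12,887 + ending $4,574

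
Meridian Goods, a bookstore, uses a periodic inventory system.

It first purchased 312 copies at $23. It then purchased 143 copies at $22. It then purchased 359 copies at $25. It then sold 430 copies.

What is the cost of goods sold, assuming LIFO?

COGS = $10,537

Sale 1 (430) [LIFO — newest first]: 359 @ $25 + 71 @ $22 = $10,537
Ending inventory: 312 @ $23 + 72 @ $22 = $8,760
Check: goods available $19,297 = COGS $10,537 + ending $8,760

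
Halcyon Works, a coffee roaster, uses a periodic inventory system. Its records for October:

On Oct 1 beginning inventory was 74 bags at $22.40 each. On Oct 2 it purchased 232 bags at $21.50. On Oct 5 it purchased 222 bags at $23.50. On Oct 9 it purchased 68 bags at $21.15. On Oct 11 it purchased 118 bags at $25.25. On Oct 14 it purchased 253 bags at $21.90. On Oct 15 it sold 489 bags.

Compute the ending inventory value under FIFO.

Ending inventory = $10,874.90

Oct 15, 489 sold [FIFO — oldest first]: 74 @ $22.40 + 232 @ $21.50 + 183 @ $23.50 = $10,946.10
Ending inventory: 39 @ $23.50 + 68 @ $21.15 + 118 @ $25.25 + 253 @ $21.90 = $10,874.90
Check: goods available $21,821.00 = COGS $10,946.10 + ending $10,874.90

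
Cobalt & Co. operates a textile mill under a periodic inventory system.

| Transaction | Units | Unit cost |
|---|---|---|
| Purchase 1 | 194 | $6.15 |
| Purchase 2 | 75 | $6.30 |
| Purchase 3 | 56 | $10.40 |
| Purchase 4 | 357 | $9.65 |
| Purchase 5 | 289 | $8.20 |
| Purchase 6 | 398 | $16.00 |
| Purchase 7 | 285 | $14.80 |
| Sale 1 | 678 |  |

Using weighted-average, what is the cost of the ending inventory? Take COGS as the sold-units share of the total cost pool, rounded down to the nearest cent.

Ending inventory = $11,004.40

Sale 1, sell 678: 678/1654 × $18,648.85 → $7,644.45
Ending inventory (cost pool remaining) = $11,004.40
Check: goods available $18,648.85 = COGS $7,644.45 + ending $11,004.40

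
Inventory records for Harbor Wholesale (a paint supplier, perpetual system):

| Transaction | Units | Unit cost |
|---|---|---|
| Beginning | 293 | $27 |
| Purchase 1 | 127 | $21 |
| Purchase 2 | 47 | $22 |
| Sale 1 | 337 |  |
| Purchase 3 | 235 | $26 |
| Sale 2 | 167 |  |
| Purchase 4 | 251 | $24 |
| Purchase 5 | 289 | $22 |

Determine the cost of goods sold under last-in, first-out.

COGS = $12,444

Sale 1 (337) [LIFO — newest first]: 47 @ $22 + 127 @ $21 + 163 @ $27 = $8,102
Sale 2 (167) [LIFO — newest first]: 167 @ $26 = $4,342
Total COGS = $8,102 + $4,342 = $12,444
Ending inventory: 130 @ $27 + 68 @ $26 + 251 @ $24 + 289 @ $22 = $17,660
Check: goods available $30,104 = COGS $12,444 + ending $17,660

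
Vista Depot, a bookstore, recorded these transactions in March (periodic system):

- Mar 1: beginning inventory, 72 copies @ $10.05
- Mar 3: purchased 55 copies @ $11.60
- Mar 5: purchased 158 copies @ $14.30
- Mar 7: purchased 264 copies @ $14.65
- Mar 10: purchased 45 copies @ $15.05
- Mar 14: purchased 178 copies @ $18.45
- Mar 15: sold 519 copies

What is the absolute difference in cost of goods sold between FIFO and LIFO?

$1,237.45

FIFO COGS: 72 @ $10.05 + 55 @ $11.60 + 158 @ $14.30 + 234 @ $14.65 = $7,049.10
LIFO COGS: 178 @ $18.45 + 45 @ $15.05 + 264 @ $14.65 + 32 @ $14.30 = $8,286.55
Difference = |$7,049.10 − $8,286.55| = $1,237.45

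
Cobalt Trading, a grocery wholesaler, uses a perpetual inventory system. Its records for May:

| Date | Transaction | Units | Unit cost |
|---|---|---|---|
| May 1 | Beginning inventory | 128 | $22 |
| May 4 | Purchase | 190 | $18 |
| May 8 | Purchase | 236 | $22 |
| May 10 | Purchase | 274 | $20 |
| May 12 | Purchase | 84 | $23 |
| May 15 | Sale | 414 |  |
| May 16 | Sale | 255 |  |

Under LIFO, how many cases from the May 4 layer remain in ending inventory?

115

May 15, 414 sold [LIFO — newest first]: 84 @ $23 + 274 @ $20 + 56 @ $22 = $8,644
May 16, 255 sold [LIFO — newest first]: 180 @ $22 + 75 @ $18 = $5,310
Total COGS = $8,644 + $5,310 = $13,954
Ending inventory: 128 @ $22 + 115 @ $18 = $4,886
Check: goods available $18,840 = COGS $13,954 + ending $4,886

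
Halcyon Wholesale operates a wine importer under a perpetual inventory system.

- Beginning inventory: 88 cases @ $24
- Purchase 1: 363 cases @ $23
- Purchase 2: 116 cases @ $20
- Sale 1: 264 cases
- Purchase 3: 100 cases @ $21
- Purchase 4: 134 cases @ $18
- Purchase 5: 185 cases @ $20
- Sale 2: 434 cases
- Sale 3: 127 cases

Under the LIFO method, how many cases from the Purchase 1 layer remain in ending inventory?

73

Sale 1 (264) [LIFO — newest first]: 116 @ $20 + 148 @ $23 = $5,724
Sale 2 (434) [LIFO — newest first]: 185 @ $20 + 134 @ $18 + 100 @ $21 + 15 @ $23 = $8,557
Sale 3 (127) [LIFO — newest first]: 127 @ $23 = $2,921
Total COGS = $5,724 + $8,557 + $2,921 = $17,202
Ending inventory: 88 @ $24 + 73 @ $23 = $3,791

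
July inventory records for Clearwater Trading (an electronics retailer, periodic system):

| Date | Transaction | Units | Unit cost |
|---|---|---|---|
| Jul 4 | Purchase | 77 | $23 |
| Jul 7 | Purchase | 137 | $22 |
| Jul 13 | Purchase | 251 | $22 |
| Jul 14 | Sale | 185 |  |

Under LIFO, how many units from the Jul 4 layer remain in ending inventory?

Jul 14, 185 sold [LIFO — newest first]: 185 @ $22 = $4,070
Ending inventory: 77 @ $23 + 137 @ $22 + 66 @ $22 = $6,237
Check: goods available $10,307 = COGS $4,070 + ending $6,237

77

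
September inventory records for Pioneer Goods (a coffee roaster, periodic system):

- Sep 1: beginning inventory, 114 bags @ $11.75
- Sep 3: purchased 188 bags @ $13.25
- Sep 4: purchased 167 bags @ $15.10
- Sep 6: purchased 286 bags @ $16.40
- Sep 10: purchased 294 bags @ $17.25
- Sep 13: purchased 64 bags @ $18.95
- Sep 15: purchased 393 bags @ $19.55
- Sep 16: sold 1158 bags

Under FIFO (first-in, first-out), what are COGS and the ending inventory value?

Sep 16, 1158 sold [FIFO — oldest first]: 114 @ $11.75 + 188 @ $13.25 + 167 @ $15.10 + 286 @ $16.40 + 294 @ $17.25 + 64 @ $18.95 + 45 @ $19.55 = $18,206.65
Ending inventory: 348 @ $19.55 = $6,803.40

COGS = $18,206.65; ending inventory = $6,803.40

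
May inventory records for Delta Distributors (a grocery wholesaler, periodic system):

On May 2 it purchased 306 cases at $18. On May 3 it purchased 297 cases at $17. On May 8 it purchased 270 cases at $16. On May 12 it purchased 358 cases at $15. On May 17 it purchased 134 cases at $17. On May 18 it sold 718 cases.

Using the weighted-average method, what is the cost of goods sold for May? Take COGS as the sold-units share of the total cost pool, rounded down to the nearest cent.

COGS = $11,848.31

May 18, sell 718: 718/1365 × $22,525.00 → $11,848.31
Ending inventory (cost pool remaining) = $10,676.69
Check: goods available $22,525.00 = COGS $11,848.31 + ending $10,676.69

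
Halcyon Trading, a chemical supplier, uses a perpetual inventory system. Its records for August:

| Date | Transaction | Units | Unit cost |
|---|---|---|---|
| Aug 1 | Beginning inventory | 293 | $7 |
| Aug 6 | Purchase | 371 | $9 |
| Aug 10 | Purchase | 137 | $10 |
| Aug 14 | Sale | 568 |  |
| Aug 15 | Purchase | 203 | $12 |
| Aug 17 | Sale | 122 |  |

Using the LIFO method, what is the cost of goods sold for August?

COGS = $6,593

Aug 14, 568 sold [LIFO — newest first]: 137 @ $10 + 371 @ $9 + 60 @ $7 = $5,129
Aug 17, 122 sold [LIFO — newest first]: 122 @ $12 = $1,464
Total COGS = $5,129 + $1,464 = $6,593
Ending inventory: 233 @ $7 + 81 @ $12 = $2,603
Check: goods available $9,196 = COGS $6,593 + ending $2,603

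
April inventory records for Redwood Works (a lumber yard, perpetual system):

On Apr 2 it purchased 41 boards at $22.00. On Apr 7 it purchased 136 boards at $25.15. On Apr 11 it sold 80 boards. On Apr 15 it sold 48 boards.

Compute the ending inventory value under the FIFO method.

Ending inventory = $1,232.35

Apr 11, 80 sold [FIFO — oldest first]: 41 @ $22.00 + 39 @ $25.15 = $1,882.85
Apr 15, 48 sold [FIFO — oldest first]: 48 @ $25.15 = $1,207.20
Total COGS = $1,882.85 + $1,207.20 = $3,090.05
Ending inventory: 49 @ $25.15 = $1,232.35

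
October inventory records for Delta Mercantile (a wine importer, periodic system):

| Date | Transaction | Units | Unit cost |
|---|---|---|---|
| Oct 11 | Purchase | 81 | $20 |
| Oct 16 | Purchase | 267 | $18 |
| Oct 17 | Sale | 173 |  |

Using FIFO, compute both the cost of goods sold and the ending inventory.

Oct 17, 173 sold [FIFO — oldest first]: 81 @ $20 + 92 @ $18 = $3,276
Ending inventory: 175 @ $18 = $3,150

COGS = $3,276; ending inventory = $3,150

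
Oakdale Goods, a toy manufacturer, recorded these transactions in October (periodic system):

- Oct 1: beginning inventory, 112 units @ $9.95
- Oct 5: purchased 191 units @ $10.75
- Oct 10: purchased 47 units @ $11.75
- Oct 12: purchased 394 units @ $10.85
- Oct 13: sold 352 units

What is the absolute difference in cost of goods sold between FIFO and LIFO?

FIFO COGS: 112 @ $9.95 + 191 @ $10.75 + 47 @ $11.75 + 2 @ $10.85 = $3,741.60
LIFO COGS: 352 @ $10.85 = $3,819.20
Difference = |$3,741.60 − $3,819.20| = $77.60

$77.60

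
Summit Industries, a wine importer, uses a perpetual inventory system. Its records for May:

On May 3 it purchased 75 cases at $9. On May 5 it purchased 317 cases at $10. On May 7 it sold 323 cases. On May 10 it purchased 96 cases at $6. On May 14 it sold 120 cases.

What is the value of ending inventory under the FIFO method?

Ending inventory = $270

May 7, 323 sold [FIFO — oldest first]: 75 @ $9 + 248 @ $10 = $3,155
May 14, 120 sold [FIFO — oldest first]: 69 @ $10 + 51 @ $6 = $996
Total COGS = $3,155 + $996 = $4,151
Ending inventory: 45 @ $6 = $270
Check: goods available $4,421 = COGS $4,151 + ending $270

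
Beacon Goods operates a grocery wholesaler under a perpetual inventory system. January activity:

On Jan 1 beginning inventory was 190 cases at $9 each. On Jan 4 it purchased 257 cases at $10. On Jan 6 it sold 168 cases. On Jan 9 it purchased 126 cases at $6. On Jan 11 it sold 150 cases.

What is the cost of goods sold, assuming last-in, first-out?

COGS = $2,676

Jan 6, 168 sold [LIFO — newest first]: 168 @ $10 = $1,680
Jan 11, 150 sold [LIFO — newest first]: 126 @ $6 + 24 @ $10 = $996
Total COGS = $1,680 + $996 = $2,676
Ending inventory: 190 @ $9 + 65 @ $10 = $2,360
Check: goods available $5,036 = COGS $2,676 + ending $2,360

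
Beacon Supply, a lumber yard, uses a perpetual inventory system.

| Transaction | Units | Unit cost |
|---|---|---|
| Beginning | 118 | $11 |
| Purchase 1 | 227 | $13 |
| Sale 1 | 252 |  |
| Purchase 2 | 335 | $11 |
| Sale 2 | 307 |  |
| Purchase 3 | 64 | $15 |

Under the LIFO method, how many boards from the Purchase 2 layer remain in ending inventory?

28

Sale 1 (252) [LIFO — newest first]: 227 @ $13 + 25 @ $11 = $3,226
Sale 2 (307) [LIFO — newest first]: 307 @ $11 = $3,377
Total COGS = $3,226 + $3,377 = $6,603
Ending inventory: 93 @ $11 + 28 @ $11 + 64 @ $15 = $2,291
Check: goods available $8,894 = COGS $6,603 + ending $2,291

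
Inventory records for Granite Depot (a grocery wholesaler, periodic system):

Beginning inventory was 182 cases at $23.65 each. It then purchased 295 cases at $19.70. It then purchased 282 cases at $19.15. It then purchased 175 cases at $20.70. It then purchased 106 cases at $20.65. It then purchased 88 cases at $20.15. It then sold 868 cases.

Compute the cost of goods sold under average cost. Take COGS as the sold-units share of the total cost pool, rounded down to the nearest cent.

COGS = $17,776.07

Sale 1, sell 868: 868/1128 × $23,100.70 → $17,776.07
Ending inventory (cost pool remaining) = $5,324.63
Check: goods available $23,100.70 = COGS $17,776.07 + ending $5,324.63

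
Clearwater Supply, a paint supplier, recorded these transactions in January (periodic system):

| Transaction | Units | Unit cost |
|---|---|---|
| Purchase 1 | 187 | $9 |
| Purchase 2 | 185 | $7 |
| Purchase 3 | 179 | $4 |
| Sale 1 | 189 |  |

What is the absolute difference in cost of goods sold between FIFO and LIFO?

$911

FIFO COGS: 187 @ $9 + 2 @ $7 = $1,697
LIFO COGS: 179 @ $4 + 10 @ $7 = $786
Difference = |$1,697 − $786| = $911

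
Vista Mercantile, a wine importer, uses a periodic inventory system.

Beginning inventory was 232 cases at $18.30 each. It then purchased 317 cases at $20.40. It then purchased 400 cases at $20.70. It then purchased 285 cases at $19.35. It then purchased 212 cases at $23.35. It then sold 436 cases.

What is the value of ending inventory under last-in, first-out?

Ending inventory = $20,172.75

Sale 1 (436) [LIFO — newest first]: 212 @ $23.35 + 224 @ $19.35 = $9,284.60
Ending inventory: 232 @ $18.30 + 317 @ $20.40 + 400 @ $20.70 + 61 @ $19.35 = $20,172.75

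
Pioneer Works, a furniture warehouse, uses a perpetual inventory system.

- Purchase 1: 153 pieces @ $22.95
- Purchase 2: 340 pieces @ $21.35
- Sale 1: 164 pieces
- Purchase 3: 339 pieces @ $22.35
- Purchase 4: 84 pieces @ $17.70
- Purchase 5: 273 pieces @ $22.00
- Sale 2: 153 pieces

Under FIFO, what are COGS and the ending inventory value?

COGS = $7,012.75; ending inventory = $18,827.05

Sale 1 (164) [FIFO — oldest first]: 153 @ $22.95 + 11 @ $21.35 = $3,746.20
Sale 2 (153) [FIFO — oldest first]: 153 @ $21.35 = $3,266.55
Total COGS = $3,746.20 + $3,266.55 = $7,012.75
Ending inventory: 176 @ $21.35 + 339 @ $22.35 + 84 @ $17.70 + 273 @ $22.00 = $18,827.05
Check: goods available $25,839.80 = COGS $7,012.75 + ending $18,827.05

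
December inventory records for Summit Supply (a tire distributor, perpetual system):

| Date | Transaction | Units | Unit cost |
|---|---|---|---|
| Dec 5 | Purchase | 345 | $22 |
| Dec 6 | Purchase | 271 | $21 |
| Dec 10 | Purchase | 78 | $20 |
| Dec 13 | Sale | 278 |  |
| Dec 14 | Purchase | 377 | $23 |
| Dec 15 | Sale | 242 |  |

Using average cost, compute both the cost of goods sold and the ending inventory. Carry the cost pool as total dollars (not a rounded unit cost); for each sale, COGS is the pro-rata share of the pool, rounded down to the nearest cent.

COGS = $11,305.89; ending inventory = $12,206.11

After Dec 5: 345 on hand, pool $7,590.00 (≈ $22.0000 each)
After Dec 6: 616 on hand, pool $13,281.00 (≈ $21.5601 each)
After Dec 10: 694 on hand, pool $14,841.00 (≈ $21.3847 each)
Dec 13, sell 278: 278/694 × $14,841.00 → $5,944.95
After Dec 14: 793 on hand, pool $17,567.05 (≈ $22.1526 each)
Dec 15, sell 242: 242/793 × $17,567.05 → $5,360.94
Total COGS = $5,944.95 + $5,360.94 = $11,305.89
Ending inventory (cost pool remaining) = $12,206.11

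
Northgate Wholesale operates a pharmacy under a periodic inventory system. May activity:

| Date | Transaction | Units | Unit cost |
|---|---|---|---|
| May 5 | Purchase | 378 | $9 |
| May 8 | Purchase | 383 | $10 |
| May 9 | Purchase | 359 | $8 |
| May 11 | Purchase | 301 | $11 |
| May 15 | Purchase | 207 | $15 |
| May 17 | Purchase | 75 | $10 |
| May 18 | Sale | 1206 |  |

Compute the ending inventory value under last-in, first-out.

Ending inventory = $4,592

May 18, 1206 sold [LIFO — newest first]: 75 @ $10 + 207 @ $15 + 301 @ $11 + 359 @ $8 + 264 @ $10 = $12,678
Ending inventory: 378 @ $9 + 119 @ $10 = $4,592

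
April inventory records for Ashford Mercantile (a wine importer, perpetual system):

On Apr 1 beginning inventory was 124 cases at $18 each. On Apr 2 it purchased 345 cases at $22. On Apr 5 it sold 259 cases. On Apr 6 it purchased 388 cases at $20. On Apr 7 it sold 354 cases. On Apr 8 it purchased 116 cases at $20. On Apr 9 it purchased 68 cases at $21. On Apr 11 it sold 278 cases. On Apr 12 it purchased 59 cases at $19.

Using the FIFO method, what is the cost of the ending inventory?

Ending inventory = $4,189

Apr 5, 259 sold [FIFO — oldest first]: 124 @ $18 + 135 @ $22 = $5,202
Apr 7, 354 sold [FIFO — oldest first]: 210 @ $22 + 144 @ $20 = $7,500
Apr 11, 278 sold [FIFO — oldest first]: 244 @ $20 + 34 @ $20 = $5,560
Total COGS = $5,202 + $7,500 + $5,560 = $18,262
Ending inventory: 82 @ $20 + 68 @ $21 + 59 @ $19 = $4,189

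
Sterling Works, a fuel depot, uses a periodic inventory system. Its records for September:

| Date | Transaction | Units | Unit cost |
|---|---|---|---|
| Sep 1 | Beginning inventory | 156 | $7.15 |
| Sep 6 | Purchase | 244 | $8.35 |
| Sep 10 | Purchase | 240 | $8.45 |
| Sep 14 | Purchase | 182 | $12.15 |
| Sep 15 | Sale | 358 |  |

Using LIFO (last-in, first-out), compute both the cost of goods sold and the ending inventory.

Sep 15, 358 sold [LIFO — newest first]: 182 @ $12.15 + 176 @ $8.45 = $3,698.50
Ending inventory: 156 @ $7.15 + 244 @ $8.35 + 64 @ $8.45 = $3,693.60

COGS = $3,698.50; ending inventory = $3,693.60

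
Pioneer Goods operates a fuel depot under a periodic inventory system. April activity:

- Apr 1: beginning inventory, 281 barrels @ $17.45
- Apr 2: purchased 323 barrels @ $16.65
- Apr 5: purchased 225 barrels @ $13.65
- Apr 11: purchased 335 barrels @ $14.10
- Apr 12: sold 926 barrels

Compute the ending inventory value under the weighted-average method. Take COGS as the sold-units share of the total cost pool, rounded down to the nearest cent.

Apr 12, sell 926: 926/1164 × $18,076.15 → $14,380.16
Ending inventory (cost pool remaining) = $3,695.99
Check: goods available $18,076.15 = COGS $14,380.16 + ending $3,695.99

Ending inventory = $3,695.99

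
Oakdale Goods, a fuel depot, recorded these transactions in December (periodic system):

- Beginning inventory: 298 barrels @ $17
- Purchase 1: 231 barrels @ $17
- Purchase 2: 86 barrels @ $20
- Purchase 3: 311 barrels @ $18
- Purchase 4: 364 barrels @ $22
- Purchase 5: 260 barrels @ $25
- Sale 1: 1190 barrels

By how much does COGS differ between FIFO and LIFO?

FIFO COGS: 298 @ $17 + 231 @ $17 + 86 @ $20 + 311 @ $18 + 264 @ $22 = $22,119
LIFO COGS: 260 @ $25 + 364 @ $22 + 311 @ $18 + 86 @ $20 + 169 @ $17 = $24,699
Difference = |$22,119 − $24,699| = $2,580

$2,580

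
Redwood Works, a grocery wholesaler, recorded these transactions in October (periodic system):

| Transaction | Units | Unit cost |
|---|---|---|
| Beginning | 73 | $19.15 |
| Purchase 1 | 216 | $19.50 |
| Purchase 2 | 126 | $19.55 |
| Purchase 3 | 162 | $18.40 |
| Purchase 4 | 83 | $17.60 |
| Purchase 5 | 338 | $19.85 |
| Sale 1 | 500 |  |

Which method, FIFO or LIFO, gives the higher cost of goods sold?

FIFO

FIFO COGS: 73 @ $19.15 + 216 @ $19.50 + 126 @ $19.55 + 85 @ $18.40 = $9,637.25
LIFO COGS: 338 @ $19.85 + 83 @ $17.60 + 79 @ $18.40 = $9,623.70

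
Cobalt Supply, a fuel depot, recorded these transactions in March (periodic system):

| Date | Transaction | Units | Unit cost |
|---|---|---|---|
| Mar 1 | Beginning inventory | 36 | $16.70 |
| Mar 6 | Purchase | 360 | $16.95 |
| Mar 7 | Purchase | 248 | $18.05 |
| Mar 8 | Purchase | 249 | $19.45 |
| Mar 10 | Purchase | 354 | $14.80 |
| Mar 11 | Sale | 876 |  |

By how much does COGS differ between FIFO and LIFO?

$709.60

FIFO COGS: 36 @ $16.70 + 360 @ $16.95 + 248 @ $18.05 + 232 @ $19.45 = $15,692.00
LIFO COGS: 354 @ $14.80 + 249 @ $19.45 + 248 @ $18.05 + 25 @ $16.95 = $14,982.40
Difference = |$15,692.00 − $14,982.40| = $709.60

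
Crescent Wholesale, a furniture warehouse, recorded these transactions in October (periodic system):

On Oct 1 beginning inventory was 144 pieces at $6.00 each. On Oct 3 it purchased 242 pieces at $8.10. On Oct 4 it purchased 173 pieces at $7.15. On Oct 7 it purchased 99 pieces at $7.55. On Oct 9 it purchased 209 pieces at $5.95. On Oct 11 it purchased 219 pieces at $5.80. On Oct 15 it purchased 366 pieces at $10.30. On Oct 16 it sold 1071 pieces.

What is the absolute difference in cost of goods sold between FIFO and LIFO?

FIFO COGS: 144 @ $6.00 + 242 @ $8.10 + 173 @ $7.15 + 99 @ $7.55 + 209 @ $5.95 + 204 @ $5.80 = $7,235.35
LIFO COGS: 366 @ $10.30 + 219 @ $5.80 + 209 @ $5.95 + 99 @ $7.55 + 173 @ $7.15 + 5 @ $8.10 = $8,308.45
Difference = |$7,235.35 − $8,308.45| = $1,073.10

$1,073.10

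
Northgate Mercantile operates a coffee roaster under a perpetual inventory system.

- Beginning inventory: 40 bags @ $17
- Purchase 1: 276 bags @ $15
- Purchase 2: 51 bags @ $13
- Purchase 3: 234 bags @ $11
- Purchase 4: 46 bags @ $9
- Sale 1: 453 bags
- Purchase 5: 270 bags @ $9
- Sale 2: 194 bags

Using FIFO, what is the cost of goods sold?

Sale 1 (453) [FIFO — oldest first]: 40 @ $17 + 276 @ $15 + 51 @ $13 + 86 @ $11 = $6,429
Sale 2 (194) [FIFO — oldest first]: 148 @ $11 + 46 @ $9 = $2,042
Total COGS = $6,429 + $2,042 = $8,471
Ending inventory: 270 @ $9 = $2,430

COGS = $8,471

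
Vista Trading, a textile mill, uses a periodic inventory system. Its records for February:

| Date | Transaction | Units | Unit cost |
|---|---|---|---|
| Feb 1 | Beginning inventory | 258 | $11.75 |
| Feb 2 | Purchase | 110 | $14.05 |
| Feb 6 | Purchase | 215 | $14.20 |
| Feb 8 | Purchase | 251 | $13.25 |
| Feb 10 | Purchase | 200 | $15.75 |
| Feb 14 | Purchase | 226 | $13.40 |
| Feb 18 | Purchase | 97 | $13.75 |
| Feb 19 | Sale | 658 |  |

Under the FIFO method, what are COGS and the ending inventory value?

COGS = $8,623.75; ending inventory = $9,844.15

Feb 19, 658 sold [FIFO — oldest first]: 258 @ $11.75 + 110 @ $14.05 + 215 @ $14.20 + 75 @ $13.25 = $8,623.75
Ending inventory: 176 @ $13.25 + 200 @ $15.75 + 226 @ $13.40 + 97 @ $13.75 = $9,844.15
Check: goods available $18,467.90 = COGS $8,623.75 + ending $9,844.15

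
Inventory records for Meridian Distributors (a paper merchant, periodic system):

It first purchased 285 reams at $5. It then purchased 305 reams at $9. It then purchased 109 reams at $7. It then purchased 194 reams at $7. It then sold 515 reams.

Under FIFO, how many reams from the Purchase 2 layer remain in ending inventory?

75

Sale 1 (515) [FIFO — oldest first]: 285 @ $5 + 230 @ $9 = $3,495
Ending inventory: 75 @ $9 + 109 @ $7 + 194 @ $7 = $2,796
Check: goods available $6,291 = COGS $3,495 + ending $2,796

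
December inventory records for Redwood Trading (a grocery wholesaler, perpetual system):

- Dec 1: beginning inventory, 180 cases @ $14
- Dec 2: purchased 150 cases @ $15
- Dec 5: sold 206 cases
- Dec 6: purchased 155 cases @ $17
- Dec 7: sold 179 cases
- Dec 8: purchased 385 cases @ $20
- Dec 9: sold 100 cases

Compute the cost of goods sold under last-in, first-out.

COGS = $8,005

Dec 5, 206 sold [LIFO — newest first]: 150 @ $15 + 56 @ $14 = $3,034
Dec 7, 179 sold [LIFO — newest first]: 155 @ $17 + 24 @ $14 = $2,971
Dec 9, 100 sold [LIFO — newest first]: 100 @ $20 = $2,000
Total COGS = $3,034 + $2,971 + $2,000 = $8,005
Ending inventory: 100 @ $14 + 285 @ $20 = $7,100
Check: goods available $15,105 = COGS $8,005 + ending $7,100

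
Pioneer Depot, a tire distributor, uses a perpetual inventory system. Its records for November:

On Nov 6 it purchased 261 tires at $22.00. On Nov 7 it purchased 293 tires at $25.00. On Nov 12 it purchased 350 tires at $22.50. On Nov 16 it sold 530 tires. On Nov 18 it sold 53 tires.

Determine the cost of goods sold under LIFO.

Nov 16, 530 sold [LIFO — newest first]: 350 @ $22.50 + 180 @ $25.00 = $12,375.00
Nov 18, 53 sold [LIFO — newest first]: 53 @ $25.00 = $1,325.00
Total COGS = $12,375.00 + $1,325.00 = $13,700.00
Ending inventory: 261 @ $22.00 + 60 @ $25.00 = $7,242.00

COGS = $13,700.00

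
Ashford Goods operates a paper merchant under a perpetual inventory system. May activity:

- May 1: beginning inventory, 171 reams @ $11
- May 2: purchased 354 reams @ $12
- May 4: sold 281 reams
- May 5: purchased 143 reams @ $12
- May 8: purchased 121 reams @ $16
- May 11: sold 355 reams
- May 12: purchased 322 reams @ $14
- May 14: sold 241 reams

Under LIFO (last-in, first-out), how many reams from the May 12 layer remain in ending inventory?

81

May 4, 281 sold [LIFO — newest first]: 281 @ $12 = $3,372
May 11, 355 sold [LIFO — newest first]: 121 @ $16 + 143 @ $12 + 73 @ $12 + 18 @ $11 = $4,726
May 14, 241 sold [LIFO — newest first]: 241 @ $14 = $3,374
Total COGS = $3,372 + $4,726 + $3,374 = $11,472
Ending inventory: 153 @ $11 + 81 @ $14 = $2,817
Check: goods available $14,289 = COGS $11,472 + ending $2,817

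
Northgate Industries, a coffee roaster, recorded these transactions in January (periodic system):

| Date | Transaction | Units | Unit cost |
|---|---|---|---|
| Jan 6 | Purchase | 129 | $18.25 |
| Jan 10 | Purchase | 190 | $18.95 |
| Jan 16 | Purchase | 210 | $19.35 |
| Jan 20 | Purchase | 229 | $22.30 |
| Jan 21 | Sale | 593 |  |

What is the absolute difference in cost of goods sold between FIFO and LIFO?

FIFO COGS: 129 @ $18.25 + 190 @ $18.95 + 210 @ $19.35 + 64 @ $22.30 = $11,445.45
LIFO COGS: 229 @ $22.30 + 210 @ $19.35 + 154 @ $18.95 = $12,088.50
Difference = |$11,445.45 − $12,088.50| = $643.05

$643.05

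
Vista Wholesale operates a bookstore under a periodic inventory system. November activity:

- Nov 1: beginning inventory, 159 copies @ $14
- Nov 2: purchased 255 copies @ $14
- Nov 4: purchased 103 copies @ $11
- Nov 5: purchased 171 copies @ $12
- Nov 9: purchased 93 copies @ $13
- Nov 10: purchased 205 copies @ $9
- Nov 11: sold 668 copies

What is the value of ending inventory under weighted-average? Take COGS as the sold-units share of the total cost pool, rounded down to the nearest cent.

Nov 11, sell 668: 668/986 × $12,035.00 → $8,153.52
Ending inventory (cost pool remaining) = $3,881.48
Check: goods available $12,035.00 = COGS $8,153.52 + ending $3,881.48

Ending inventory = $3,881.48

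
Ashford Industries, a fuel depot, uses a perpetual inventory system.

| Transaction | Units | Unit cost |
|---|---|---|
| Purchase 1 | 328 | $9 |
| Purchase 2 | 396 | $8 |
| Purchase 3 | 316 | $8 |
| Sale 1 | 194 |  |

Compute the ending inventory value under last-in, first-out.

Sale 1 (194) [LIFO — newest first]: 194 @ $8 = $1,552
Ending inventory: 328 @ $9 + 396 @ $8 + 122 @ $8 = $7,096
Check: goods available $8,648 = COGS $1,552 + ending $7,096

Ending inventory = $7,096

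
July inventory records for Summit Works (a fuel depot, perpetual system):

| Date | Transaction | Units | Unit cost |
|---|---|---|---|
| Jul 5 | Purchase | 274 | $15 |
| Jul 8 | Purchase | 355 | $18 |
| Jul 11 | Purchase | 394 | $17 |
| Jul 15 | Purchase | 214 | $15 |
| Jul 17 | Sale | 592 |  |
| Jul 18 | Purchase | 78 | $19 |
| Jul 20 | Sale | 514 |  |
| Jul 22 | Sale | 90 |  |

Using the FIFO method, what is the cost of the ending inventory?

Ending inventory = $2,097

Jul 17, 592 sold [FIFO — oldest first]: 274 @ $15 + 318 @ $18 = $9,834
Jul 20, 514 sold [FIFO — oldest first]: 37 @ $18 + 394 @ $17 + 83 @ $15 = $8,609
Jul 22, 90 sold [FIFO — oldest first]: 90 @ $15 = $1,350
Total COGS = $9,834 + $8,609 + $1,350 = $19,793
Ending inventory: 41 @ $15 + 78 @ $19 = $2,097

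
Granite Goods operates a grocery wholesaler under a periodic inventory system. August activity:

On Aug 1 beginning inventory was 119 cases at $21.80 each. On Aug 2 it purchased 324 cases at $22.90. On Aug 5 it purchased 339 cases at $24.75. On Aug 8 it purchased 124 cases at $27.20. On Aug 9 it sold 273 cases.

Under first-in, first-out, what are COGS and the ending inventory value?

Aug 9, 273 sold [FIFO — oldest first]: 119 @ $21.80 + 154 @ $22.90 = $6,120.80
Ending inventory: 170 @ $22.90 + 339 @ $24.75 + 124 @ $27.20 = $15,656.05

COGS = $6,120.80; ending inventory = $15,656.05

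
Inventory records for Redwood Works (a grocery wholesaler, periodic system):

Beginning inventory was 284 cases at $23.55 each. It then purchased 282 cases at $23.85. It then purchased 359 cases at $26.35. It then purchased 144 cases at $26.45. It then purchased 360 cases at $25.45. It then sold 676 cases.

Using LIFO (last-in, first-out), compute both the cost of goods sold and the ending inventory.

COGS = $17,503.00; ending inventory = $18,341.35

Sale 1 (676) [LIFO — newest first]: 360 @ $25.45 + 144 @ $26.45 + 172 @ $26.35 = $17,503.00
Ending inventory: 284 @ $23.55 + 282 @ $23.85 + 187 @ $26.35 = $18,341.35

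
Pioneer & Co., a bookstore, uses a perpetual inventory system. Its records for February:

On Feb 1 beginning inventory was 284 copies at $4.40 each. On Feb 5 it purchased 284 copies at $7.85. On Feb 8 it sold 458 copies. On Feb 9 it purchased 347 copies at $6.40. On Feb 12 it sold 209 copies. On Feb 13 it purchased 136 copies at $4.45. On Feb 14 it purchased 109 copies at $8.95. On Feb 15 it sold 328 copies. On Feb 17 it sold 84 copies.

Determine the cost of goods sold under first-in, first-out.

Feb 8, 458 sold [FIFO — oldest first]: 284 @ $4.40 + 174 @ $7.85 = $2,615.50
Feb 12, 209 sold [FIFO — oldest first]: 110 @ $7.85 + 99 @ $6.40 = $1,497.10
Feb 15, 328 sold [FIFO — oldest first]: 248 @ $6.40 + 80 @ $4.45 = $1,943.20
Feb 17, 84 sold [FIFO — oldest first]: 56 @ $4.45 + 28 @ $8.95 = $499.80
Total COGS = $2,615.50 + $1,497.10 + $1,943.20 + $499.80 = $6,555.60
Ending inventory: 81 @ $8.95 = $724.95
Check: goods available $7,280.55 = COGS $6,555.60 + ending $724.95

COGS = $6,555.60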